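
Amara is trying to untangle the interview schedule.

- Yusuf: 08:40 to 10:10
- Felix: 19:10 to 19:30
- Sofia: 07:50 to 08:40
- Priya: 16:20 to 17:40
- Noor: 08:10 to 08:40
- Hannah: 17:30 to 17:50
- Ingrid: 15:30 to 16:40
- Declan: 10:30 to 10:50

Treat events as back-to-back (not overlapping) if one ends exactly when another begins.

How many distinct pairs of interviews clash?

3

Sorted by start: Sofia, Noor, Yusuf, Declan, Ingrid, Priya, Hannah, Felix.
Noor starts before Sofia ends → Sofia and Noor overlap.
Yusuf starts exactly when Sofia ends (back-to-back, no overlap), so Sofia has no further overlaps.
Yusuf starts exactly when Noor ends (back-to-back, no overlap), so Noor has no further overlaps.
Declan starts after Yusuf ends, so Yusuf has no further overlaps.
Ingrid starts after Declan ends, so Declan has no further overlaps.
Priya starts before Ingrid ends → Ingrid and Priya overlap.
Hannah starts after Ingrid ends, so Ingrid has no further overlaps.
Hannah starts before Priya ends → Priya and Hannah overlap.
Felix starts after Priya ends.
Felix starts after Hannah ends.
Overlapping pairs: Hannah & Priya, Ingrid & Priya, Noor & Sofia — 3 in total.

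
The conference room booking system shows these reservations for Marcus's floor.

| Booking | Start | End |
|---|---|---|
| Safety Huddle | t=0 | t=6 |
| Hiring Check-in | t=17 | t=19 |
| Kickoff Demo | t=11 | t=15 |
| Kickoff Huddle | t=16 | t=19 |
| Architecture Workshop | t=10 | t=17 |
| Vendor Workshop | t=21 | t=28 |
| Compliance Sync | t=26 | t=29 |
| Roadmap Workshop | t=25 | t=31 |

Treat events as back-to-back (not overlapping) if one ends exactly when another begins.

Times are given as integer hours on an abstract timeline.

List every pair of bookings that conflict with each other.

Sorted by start: Safety Huddle, Architecture Workshop, Kickoff Demo, Kickoff Huddle, Hiring Check-in, Vendor Workshop, Roadmap Workshop, Compliance Sync.
Architecture Workshop starts after Safety Huddle ends; Safety Huddle is clear from here.
Kickoff Demo starts before Architecture Workshop ends → Architecture Workshop and Kickoff Demo overlap.
Kickoff Huddle starts before Architecture Workshop ends → Architecture Workshop and Kickoff Huddle overlap.
Hiring Check-in starts exactly when Architecture Workshop ends (back-to-back, no overlap); Architecture Workshop is clear from here.
Kickoff Huddle starts after Kickoff Demo ends; Kickoff Demo is clear from here.
Hiring Check-in starts before Kickoff Huddle ends → Kickoff Huddle and Hiring Check-in overlap.
Vendor Workshop starts after Kickoff Huddle ends; Kickoff Huddle is clear from here.
Vendor Workshop starts after Hiring Check-in ends; Hiring Check-in is clear from here.
Roadmap Workshop starts before Vendor Workshop ends → Vendor Workshop and Roadmap Workshop overlap.
Compliance Sync starts before Vendor Workshop ends → Vendor Workshop and Compliance Sync overlap.
Compliance Sync starts before Roadmap Workshop ends → Roadmap Workshop and Compliance Sync overlap.

Architecture Workshop & Kickoff Demo, Architecture Workshop & Kickoff Huddle, Compliance Sync & Roadmap Workshop, Compliance Sync & Vendor Workshop, Hiring Check-in & Kickoff Huddle, Roadmap Workshop & Vendor Workshop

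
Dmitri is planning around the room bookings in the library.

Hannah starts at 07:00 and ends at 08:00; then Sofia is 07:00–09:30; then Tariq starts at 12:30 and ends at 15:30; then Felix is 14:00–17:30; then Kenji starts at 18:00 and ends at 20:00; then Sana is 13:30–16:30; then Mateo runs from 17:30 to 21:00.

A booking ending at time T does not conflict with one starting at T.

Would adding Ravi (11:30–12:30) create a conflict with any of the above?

Hannah: ends 08:00 at or before Ravi starts 11:30 → clear.
Sofia: ends 09:30 at or before Ravi starts 11:30 → clear.
Tariq: starts 12:30 at or after Ravi ends 12:30 → clear.
Sana: starts 13:30 at or after Ravi ends 12:30 → clear.
Felix: starts 14:00 at or after Ravi ends 12:30 → clear.
Mateo: starts 17:30 at or after Ravi ends 12:30 → clear.
Kenji: starts 18:00 at or after Ravi ends 12:30 → clear.

No — it doesn't clash with anything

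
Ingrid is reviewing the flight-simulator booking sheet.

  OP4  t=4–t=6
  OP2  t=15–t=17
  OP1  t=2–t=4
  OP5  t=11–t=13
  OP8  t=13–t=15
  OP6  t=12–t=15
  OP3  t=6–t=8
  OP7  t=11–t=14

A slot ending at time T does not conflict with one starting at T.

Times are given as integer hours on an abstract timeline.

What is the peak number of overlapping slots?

Walk through starts and ends in time order (an end at T is processed before a start at T):
t=2 start OP1 → 1
t=4 end OP1 → 0
t=4 start OP4 → 1
t=6 end OP4 → 0
t=6 start OP3 → 1
t=8 end OP3 → 0
t=11 start OP5 → 1
t=11 start OP7 → 2
t=12 start OP6 → 3
t=13 end OP5 → 2
t=13 start OP8 → 3
t=14 end OP7 → 2
t=15 end OP6 → 1
t=15 end OP8 → 0
t=15 start OP2 → 1
t=17 end OP2 → 0
Peak is 3, at t=12 (OP5, OP6, OP7).

3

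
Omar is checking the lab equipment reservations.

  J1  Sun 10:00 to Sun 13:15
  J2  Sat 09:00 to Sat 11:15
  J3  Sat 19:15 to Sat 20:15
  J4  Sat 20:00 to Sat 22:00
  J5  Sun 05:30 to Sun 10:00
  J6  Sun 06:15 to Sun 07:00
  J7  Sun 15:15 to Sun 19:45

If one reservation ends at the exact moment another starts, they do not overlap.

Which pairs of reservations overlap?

Sorted by start: J2, J3, J4, J5, J6, J1, J7.
J3 starts after J2 ends — done with J2.
J4 starts before J3 ends → J3 and J4 overlap.
J5 starts after J3 ends — done with J3.
J5 starts after J4 ends — done with J4.
J6 starts before J5 ends → J5 and J6 overlap.
J1 starts exactly when J5 ends (back-to-back, no overlap) — done with J5.
J1 starts after J6 ends — done with J6.
J7 starts after J1 ends.

J3 & J4, J5 & J6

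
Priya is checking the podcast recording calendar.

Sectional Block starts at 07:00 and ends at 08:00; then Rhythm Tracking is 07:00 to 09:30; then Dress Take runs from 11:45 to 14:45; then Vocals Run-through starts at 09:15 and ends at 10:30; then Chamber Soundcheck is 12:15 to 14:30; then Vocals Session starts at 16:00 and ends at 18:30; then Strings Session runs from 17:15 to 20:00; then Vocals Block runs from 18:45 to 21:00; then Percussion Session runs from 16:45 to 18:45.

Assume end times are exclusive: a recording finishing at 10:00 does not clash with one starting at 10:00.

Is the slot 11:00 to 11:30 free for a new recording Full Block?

Sectional Block: ends 08:00 at or before Full Block starts 11:00 → clear.
Rhythm Tracking: ends 09:30 at or before Full Block starts 11:00 → clear.
Vocals Run-through: ends 10:30 at or before Full Block starts 11:00 → clear.
Dress Take: starts 11:45 at or after Full Block ends 11:30 → clear.
Chamber Soundcheck: starts 12:15 at or after Full Block ends 11:30 → clear.
Vocals Session: starts 16:00 at or after Full Block ends 11:30 → clear.
Percussion Session: starts 16:45 at or after Full Block ends 11:30 → clear.
Strings Session: starts 17:15 at or after Full Block ends 11:30 → clear.
Vocals Block: starts 18:45 at or after Full Block ends 11:30 → clear.

Yes — the slot is free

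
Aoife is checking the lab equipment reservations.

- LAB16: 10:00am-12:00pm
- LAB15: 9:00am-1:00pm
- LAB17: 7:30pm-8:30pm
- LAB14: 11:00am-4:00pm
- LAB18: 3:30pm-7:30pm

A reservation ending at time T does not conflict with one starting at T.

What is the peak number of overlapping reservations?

3

Walk through starts and ends in time order (an end at T is processed before a start at T):
9:00am start LAB15 → 1
10:00am start LAB16 → 2
11:00am start LAB14 → 3
12:00pm end LAB16 → 2
1:00pm end LAB15 → 1
3:30pm start LAB18 → 2
4:00pm end LAB14 → 1
7:30pm end LAB18 → 0
7:30pm start LAB17 → 1
8:30pm end LAB17 → 0
Peak is 3, at 11:00am (LAB14, LAB15, LAB16).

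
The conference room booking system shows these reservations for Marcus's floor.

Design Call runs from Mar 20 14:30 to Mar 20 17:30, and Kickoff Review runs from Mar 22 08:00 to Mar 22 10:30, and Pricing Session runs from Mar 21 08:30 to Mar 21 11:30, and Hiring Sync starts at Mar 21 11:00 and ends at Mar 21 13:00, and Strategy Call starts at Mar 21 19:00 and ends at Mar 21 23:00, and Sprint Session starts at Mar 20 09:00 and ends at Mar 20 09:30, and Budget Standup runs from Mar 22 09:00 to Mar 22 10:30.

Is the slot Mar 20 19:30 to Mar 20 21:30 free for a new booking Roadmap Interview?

Yes — the slot is free

Sprint Session: ends Mar 20 09:30 at or before Roadmap Interview starts Mar 20 19:30 → clear.
Design Call: ends Mar 20 17:30 at or before Roadmap Interview starts Mar 20 19:30 → clear.
Pricing Session: starts Mar 21 08:30 at or after Roadmap Interview ends Mar 20 21:30 → clear.
Hiring Sync: starts Mar 21 11:00 at or after Roadmap Interview ends Mar 20 21:30 → clear.
Strategy Call: starts Mar 21 19:00 at or after Roadmap Interview ends Mar 20 21:30 → clear.
Kickoff Review: starts Mar 22 08:00 at or after Roadmap Interview ends Mar 20 21:30 → clear.
Budget Standup: starts Mar 22 09:00 at or after Roadmap Interview ends Mar 20 21:30 → clear.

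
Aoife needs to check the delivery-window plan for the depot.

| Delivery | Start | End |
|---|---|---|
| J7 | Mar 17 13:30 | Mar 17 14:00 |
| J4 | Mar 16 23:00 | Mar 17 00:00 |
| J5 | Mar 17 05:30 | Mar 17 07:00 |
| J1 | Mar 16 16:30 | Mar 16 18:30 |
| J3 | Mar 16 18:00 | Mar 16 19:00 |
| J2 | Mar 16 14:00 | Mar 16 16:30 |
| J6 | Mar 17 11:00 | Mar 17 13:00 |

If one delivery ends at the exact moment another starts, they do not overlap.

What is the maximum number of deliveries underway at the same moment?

Walk through starts and ends in time order (an end at T is processed before a start at T):
Mar 16 14:00 start J2 → 1
Mar 16 16:30 end J2 → 0
Mar 16 16:30 start J1 → 1
Mar 16 18:00 start J3 → 2
Mar 16 18:30 end J1 → 1
Mar 16 19:00 end J3 → 0
Mar 16 23:00 start J4 → 1
Mar 17 00:00 end J4 → 0
Mar 17 05:30 start J5 → 1
Mar 17 07:00 end J5 → 0
Mar 17 11:00 start J6 → 1
Mar 17 13:00 end J6 → 0
Mar 17 13:30 start J7 → 1
Mar 17 14:00 end J7 → 0
Peak is 2, at Mar 16 18:00 (J1, J3).

2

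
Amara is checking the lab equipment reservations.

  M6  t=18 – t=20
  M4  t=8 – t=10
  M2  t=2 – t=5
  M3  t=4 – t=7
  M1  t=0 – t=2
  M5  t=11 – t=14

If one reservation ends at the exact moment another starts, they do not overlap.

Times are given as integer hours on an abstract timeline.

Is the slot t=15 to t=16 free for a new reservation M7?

Yes — the slot is free

M1: ends t=2 at or before M7 starts t=15 → clear.
M2: ends t=5 at or before M7 starts t=15 → clear.
M3: ends t=7 at or before M7 starts t=15 → clear.
M4: ends t=10 at or before M7 starts t=15 → clear.
M5: ends t=14 at or before M7 starts t=15 → clear.
M6: starts t=18 at or after M7 ends t=16 → clear.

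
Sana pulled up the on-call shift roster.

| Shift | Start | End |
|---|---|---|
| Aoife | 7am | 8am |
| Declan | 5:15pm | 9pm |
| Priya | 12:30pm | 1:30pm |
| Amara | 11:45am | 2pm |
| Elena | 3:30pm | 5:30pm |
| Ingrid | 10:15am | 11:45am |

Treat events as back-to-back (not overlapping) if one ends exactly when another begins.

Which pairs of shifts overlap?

Amara & Priya, Declan & Elena

Sorted by start: Aoife, Ingrid, Amara, Priya, Elena, Declan.
Ingrid starts after Aoife ends, so nothing later overlaps Aoife either.
Amara starts exactly when Ingrid ends (back-to-back, no overlap), so nothing later overlaps Ingrid either.
Priya starts before Amara ends → Amara and Priya overlap.
Elena starts after Amara ends, so nothing later overlaps Amara either.
Elena starts after Priya ends, so nothing later overlaps Priya either.
Declan starts before Elena ends → Elena and Declan overlap.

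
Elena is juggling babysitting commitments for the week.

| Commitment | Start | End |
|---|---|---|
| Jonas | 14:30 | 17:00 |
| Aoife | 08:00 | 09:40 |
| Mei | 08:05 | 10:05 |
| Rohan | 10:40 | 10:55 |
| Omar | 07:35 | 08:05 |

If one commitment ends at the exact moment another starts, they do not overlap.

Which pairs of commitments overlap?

Aoife & Mei, Aoife & Omar

Sorted by start: Omar, Aoife, Mei, Rohan, Jonas.
Aoife starts before Omar ends → Omar and Aoife overlap.
Mei starts exactly when Omar ends (back-to-back, no overlap) — done with Omar.
Mei starts before Aoife ends → Aoife and Mei overlap.
Rohan starts after Aoife ends — done with Aoife.
Rohan starts after Mei ends — done with Mei.
Jonas starts after Rohan ends.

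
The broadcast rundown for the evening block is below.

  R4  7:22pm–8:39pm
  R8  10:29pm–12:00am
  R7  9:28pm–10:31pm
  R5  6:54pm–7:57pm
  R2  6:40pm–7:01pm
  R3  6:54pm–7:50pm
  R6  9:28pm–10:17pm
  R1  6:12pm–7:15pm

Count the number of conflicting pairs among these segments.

10

Check each pair: they overlap iff neither finishes before the other starts.
Sorted by start: R1, R2, R3, R5, R4, R6, R7, R8.
R2 starts before R1 ends → R1 and R2 overlap.
R3 starts before R1 ends → R1 and R3 overlap.
R5 starts before R1 ends → R1 and R5 overlap.
R4 starts after R1 ends, so nothing later overlaps R1 either.
R3 starts before R2 ends → R2 and R3 overlap.
R5 starts before R2 ends → R2 and R5 overlap.
R4 starts after R2 ends, so nothing later overlaps R2 either.
R5 starts before R3 ends → R3 and R5 overlap.
R4 starts before R3 ends → R3 and R4 overlap.
R6 starts after R3 ends, so nothing later overlaps R3 either.
R4 starts before R5 ends → R5 and R4 overlap.
R6 starts after R5 ends, so nothing later overlaps R5 either.
R6 starts after R4 ends, so nothing later overlaps R4 either.
R7 starts before R6 ends → R6 and R7 overlap.
R8 starts after R6 ends.
R8 starts before R7 ends → R7 and R8 overlap.
Overlapping pairs: R1 & R2, R1 & R3, R1 & R5, R2 & R3, R2 & R5, R3 & R4, R3 & R5, R4 & R5, R6 & R7, R7 & R8 — 10 in total.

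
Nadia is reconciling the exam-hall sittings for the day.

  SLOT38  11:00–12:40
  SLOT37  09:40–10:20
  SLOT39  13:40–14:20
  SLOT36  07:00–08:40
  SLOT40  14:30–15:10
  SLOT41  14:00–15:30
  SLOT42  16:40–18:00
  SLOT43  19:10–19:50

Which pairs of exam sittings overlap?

Sorted by start: SLOT36, SLOT37, SLOT38, SLOT39, SLOT41, SLOT40, SLOT42, SLOT43.
SLOT37 starts after SLOT36 ends, so nothing later overlaps SLOT36 either.
SLOT38 starts after SLOT37 ends, so nothing later overlaps SLOT37 either.
SLOT39 starts after SLOT38 ends, so nothing later overlaps SLOT38 either.
SLOT41 starts before SLOT39 ends → SLOT39 and SLOT41 overlap.
SLOT40 starts after SLOT39 ends, so nothing later overlaps SLOT39 either.
SLOT40 starts before SLOT41 ends → SLOT41 and SLOT40 overlap.
SLOT42 starts after SLOT41 ends, so nothing later overlaps SLOT41 either.
SLOT42 starts after SLOT40 ends, so nothing later overlaps SLOT40 either.
SLOT43 starts after SLOT42 ends.

SLOT39 & SLOT41, SLOT40 & SLOT41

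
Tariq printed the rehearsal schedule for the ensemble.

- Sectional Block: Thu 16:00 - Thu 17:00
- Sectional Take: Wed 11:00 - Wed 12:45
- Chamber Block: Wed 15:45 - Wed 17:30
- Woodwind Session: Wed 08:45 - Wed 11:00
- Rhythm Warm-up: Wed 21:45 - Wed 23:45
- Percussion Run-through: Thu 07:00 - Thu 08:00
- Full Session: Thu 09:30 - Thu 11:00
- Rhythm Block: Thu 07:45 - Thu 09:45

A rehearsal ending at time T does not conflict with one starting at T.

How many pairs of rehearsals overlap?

2

Sorted by start: Woodwind Session, Sectional Take, Chamber Block, Rhythm Warm-up, Percussion Run-through, Rhythm Block, Full Session, Sectional Block.
Sectional Take starts exactly when Woodwind Session ends (back-to-back, no overlap), so nothing later overlaps Woodwind Session either.
Chamber Block starts after Sectional Take ends, so nothing later overlaps Sectional Take either.
Rhythm Warm-up starts after Chamber Block ends, so nothing later overlaps Chamber Block either.
Percussion Run-through starts after Rhythm Warm-up ends, so nothing later overlaps Rhythm Warm-up either.
Rhythm Block starts before Percussion Run-through ends → Percussion Run-through and Rhythm Block overlap.
Full Session starts after Percussion Run-through ends, so nothing later overlaps Percussion Run-through either.
Full Session starts before Rhythm Block ends → Rhythm Block and Full Session overlap.
Sectional Block starts after Rhythm Block ends.
Sectional Block starts after Full Session ends.
Overlapping pairs: Full Session & Rhythm Block, Percussion Run-through & Rhythm Block — 2 in total.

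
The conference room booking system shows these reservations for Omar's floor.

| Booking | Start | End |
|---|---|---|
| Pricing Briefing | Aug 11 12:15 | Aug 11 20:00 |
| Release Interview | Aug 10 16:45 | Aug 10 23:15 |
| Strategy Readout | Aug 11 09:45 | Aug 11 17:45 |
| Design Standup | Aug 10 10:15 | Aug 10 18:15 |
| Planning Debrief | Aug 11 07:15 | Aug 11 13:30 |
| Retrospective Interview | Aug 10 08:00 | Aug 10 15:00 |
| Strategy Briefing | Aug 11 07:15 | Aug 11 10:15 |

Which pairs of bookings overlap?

Design Standup & Release Interview, Design Standup & Retrospective Interview, Planning Debrief & Pricing Briefing, Planning Debrief & Strategy Briefing, Planning Debrief & Strategy Readout, Pricing Briefing & Strategy Readout, Strategy Briefing & Strategy Readout

Check each pair: they overlap iff neither finishes before the other starts.
Sorted by start: Retrospective Interview, Design Standup, Release Interview, Planning Debrief, Strategy Briefing, Strategy Readout, Pricing Briefing.
Design Standup starts before Retrospective Interview ends → Retrospective Interview and Design Standup overlap.
Release Interview starts after Retrospective Interview ends; Retrospective Interview is clear from here.
Release Interview starts before Design Standup ends → Design Standup and Release Interview overlap.
Planning Debrief starts after Design Standup ends; Design Standup is clear from here.
Planning Debrief starts after Release Interview ends; Release Interview is clear from here.
Strategy Briefing starts before Planning Debrief ends → Planning Debrief and Strategy Briefing overlap.
Strategy Readout starts before Planning Debrief ends → Planning Debrief and Strategy Readout overlap.
Pricing Briefing starts before Planning Debrief ends → Planning Debrief and Pricing Briefing overlap.
Strategy Readout starts before Strategy Briefing ends → Strategy Briefing and Strategy Readout overlap.
Pricing Briefing starts after Strategy Briefing ends.
Pricing Briefing starts before Strategy Readout ends → Strategy Readout and Pricing Briefing overlap.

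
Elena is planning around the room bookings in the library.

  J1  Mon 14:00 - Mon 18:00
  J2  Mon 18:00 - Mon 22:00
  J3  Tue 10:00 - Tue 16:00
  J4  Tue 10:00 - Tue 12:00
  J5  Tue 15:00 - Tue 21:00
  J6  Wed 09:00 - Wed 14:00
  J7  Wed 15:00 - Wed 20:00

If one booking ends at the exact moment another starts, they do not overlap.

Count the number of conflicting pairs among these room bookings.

Two intervals overlap when each starts before the other ends.
Sorted by start: J1, J2, J3, J4, J5, J6, J7.
J2 starts exactly when J1 ends (back-to-back, no overlap); J1 is clear from here.
J3 starts after J2 ends; J2 is clear from here.
J4 starts before J3 ends → J3 and J4 overlap.
J5 starts before J3 ends → J3 and J5 overlap.
J6 starts after J3 ends; J3 is clear from here.
J5 starts after J4 ends; J4 is clear from here.
J6 starts after J5 ends; J5 is clear from here.
J7 starts after J6 ends.
Overlapping pairs: J3 & J4, J3 & J5 — 2 in total.

2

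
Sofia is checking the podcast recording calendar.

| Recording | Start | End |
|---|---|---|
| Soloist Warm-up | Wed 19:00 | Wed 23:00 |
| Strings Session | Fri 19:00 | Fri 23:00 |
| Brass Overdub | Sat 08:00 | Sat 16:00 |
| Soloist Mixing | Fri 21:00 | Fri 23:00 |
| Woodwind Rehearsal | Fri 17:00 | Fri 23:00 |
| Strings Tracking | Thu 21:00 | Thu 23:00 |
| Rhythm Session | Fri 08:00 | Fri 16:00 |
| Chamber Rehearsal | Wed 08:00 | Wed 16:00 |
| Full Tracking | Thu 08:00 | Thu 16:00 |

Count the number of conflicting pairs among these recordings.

3

Two intervals overlap when each starts before the other ends.
Sorted by start: Chamber Rehearsal, Soloist Warm-up, Full Tracking, Strings Tracking, Rhythm Session, Woodwind Rehearsal, Strings Session, Soloist Mixing, Brass Overdub.
Soloist Warm-up starts after Chamber Rehearsal ends, so nothing later overlaps Chamber Rehearsal either.
Full Tracking starts after Soloist Warm-up ends, so nothing later overlaps Soloist Warm-up either.
Strings Tracking starts after Full Tracking ends, so nothing later overlaps Full Tracking either.
Rhythm Session starts after Strings Tracking ends, so nothing later overlaps Strings Tracking either.
Woodwind Rehearsal starts after Rhythm Session ends, so nothing later overlaps Rhythm Session either.
Strings Session starts before Woodwind Rehearsal ends → Woodwind Rehearsal and Strings Session overlap.
Soloist Mixing starts before Woodwind Rehearsal ends → Woodwind Rehearsal and Soloist Mixing overlap.
Brass Overdub starts after Woodwind Rehearsal ends.
Soloist Mixing starts before Strings Session ends → Strings Session and Soloist Mixing overlap.
Brass Overdub starts after Strings Session ends.
Brass Overdub starts after Soloist Mixing ends.
Overlapping pairs: Soloist Mixing & Strings Session, Soloist Mixing & Woodwind Rehearsal, Strings Session & Woodwind Rehearsal — 3 in total.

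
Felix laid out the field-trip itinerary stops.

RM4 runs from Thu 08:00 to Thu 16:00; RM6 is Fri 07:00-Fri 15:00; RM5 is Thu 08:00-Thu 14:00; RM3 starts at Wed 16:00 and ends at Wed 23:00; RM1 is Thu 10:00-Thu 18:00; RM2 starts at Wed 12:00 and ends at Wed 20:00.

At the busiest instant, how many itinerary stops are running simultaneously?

Walk through starts and ends in time order (an end at T is processed before a start at T):
Wed 12:00 start RM2 → 1
Wed 16:00 start RM3 → 2
Wed 20:00 end RM2 → 1
Wed 23:00 end RM3 → 0
Thu 08:00 start RM4 → 1
Thu 08:00 start RM5 → 2
Thu 10:00 start RM1 → 3
Thu 14:00 end RM5 → 2
Thu 16:00 end RM4 → 1
Thu 18:00 end RM1 → 0
Fri 07:00 start RM6 → 1
Fri 15:00 end RM6 → 0
Peak is 3, at Thu 10:00 (RM1, RM4, RM5).

3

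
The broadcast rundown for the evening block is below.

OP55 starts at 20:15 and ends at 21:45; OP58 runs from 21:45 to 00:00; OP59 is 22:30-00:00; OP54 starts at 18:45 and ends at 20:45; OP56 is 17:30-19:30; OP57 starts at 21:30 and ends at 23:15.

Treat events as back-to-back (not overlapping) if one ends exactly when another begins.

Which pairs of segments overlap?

Sorted by start: OP56, OP54, OP55, OP57, OP58, OP59.
OP54 starts before OP56 ends → OP56 and OP54 overlap.
OP55 starts after OP56 ends, so nothing later overlaps OP56 either.
OP55 starts before OP54 ends → OP54 and OP55 overlap.
OP57 starts after OP54 ends, so nothing later overlaps OP54 either.
OP57 starts before OP55 ends → OP55 and OP57 overlap.
OP58 starts exactly when OP55 ends (back-to-back, no overlap), so nothing later overlaps OP55 either.
OP58 starts before OP57 ends → OP57 and OP58 overlap.
OP59 starts before OP57 ends → OP57 and OP59 overlap.
OP59 starts before OP58 ends → OP58 and OP59 overlap.

OP54 & OP55, OP54 & OP56, OP55 & OP57, OP57 & OP58, OP57 & OP59, OP58 & OP59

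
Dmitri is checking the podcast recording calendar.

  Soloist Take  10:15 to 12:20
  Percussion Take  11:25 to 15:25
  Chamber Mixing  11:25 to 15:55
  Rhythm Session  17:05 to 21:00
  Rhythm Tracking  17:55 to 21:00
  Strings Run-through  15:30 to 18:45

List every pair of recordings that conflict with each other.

Sorted by start: Soloist Take, Percussion Take, Chamber Mixing, Strings Run-through, Rhythm Session, Rhythm Tracking.
Percussion Take starts before Soloist Take ends → Soloist Take and Percussion Take overlap.
Chamber Mixing starts before Soloist Take ends → Soloist Take and Chamber Mixing overlap.
Strings Run-through starts after Soloist Take ends — done with Soloist Take.
Chamber Mixing starts before Percussion Take ends → Percussion Take and Chamber Mixing overlap.
Strings Run-through starts after Percussion Take ends — done with Percussion Take.
Strings Run-through starts before Chamber Mixing ends → Chamber Mixing and Strings Run-through overlap.
Rhythm Session starts after Chamber Mixing ends — done with Chamber Mixing.
Rhythm Session starts before Strings Run-through ends → Strings Run-through and Rhythm Session overlap.
Rhythm Tracking starts before Strings Run-through ends → Strings Run-through and Rhythm Tracking overlap.
Rhythm Tracking starts before Rhythm Session ends → Rhythm Session and Rhythm Tracking overlap.

Chamber Mixing & Percussion Take, Chamber Mixing & Soloist Take, Chamber Mixing & Strings Run-through, Percussion Take & Soloist Take, Rhythm Session & Rhythm Tracking, Rhythm Session & Strings Run-through, Rhythm Tracking & Strings Run-through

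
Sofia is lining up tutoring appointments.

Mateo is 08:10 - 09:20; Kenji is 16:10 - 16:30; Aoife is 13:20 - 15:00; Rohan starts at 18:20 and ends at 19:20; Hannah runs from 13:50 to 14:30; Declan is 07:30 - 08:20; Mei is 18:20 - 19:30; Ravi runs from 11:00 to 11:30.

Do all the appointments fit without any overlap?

No

Sorted by start: Declan, Mateo, Ravi, Aoife, Hannah, Kenji, Rohan, Mei.
Mateo starts before Declan ends → Declan and Mateo overlap.
That's a conflict, so the schedule is not conflict-free.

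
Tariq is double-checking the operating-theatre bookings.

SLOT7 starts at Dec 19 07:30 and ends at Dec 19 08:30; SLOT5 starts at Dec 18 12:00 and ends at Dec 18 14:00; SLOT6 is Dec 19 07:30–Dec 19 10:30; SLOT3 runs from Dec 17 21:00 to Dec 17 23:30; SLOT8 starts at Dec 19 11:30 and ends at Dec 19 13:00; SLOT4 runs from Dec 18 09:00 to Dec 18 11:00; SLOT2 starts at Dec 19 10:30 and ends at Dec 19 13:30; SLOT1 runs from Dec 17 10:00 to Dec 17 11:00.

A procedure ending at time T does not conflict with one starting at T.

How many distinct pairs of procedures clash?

Two intervals overlap when each starts before the other ends.
Sorted by start: SLOT1, SLOT3, SLOT4, SLOT5, SLOT6, SLOT7, SLOT2, SLOT8.
SLOT3 starts after SLOT1 ends; SLOT1 is clear from here.
SLOT4 starts after SLOT3 ends; SLOT3 is clear from here.
SLOT5 starts after SLOT4 ends; SLOT4 is clear from here.
SLOT6 starts after SLOT5 ends; SLOT5 is clear from here.
SLOT7 starts before SLOT6 ends → SLOT6 and SLOT7 overlap.
SLOT2 starts exactly when SLOT6 ends (back-to-back, no overlap); SLOT6 is clear from here.
SLOT2 starts after SLOT7 ends; SLOT7 is clear from here.
SLOT8 starts before SLOT2 ends → SLOT2 and SLOT8 overlap.
Overlapping pairs: SLOT2 & SLOT8, SLOT6 & SLOT7 — 2 in total.

2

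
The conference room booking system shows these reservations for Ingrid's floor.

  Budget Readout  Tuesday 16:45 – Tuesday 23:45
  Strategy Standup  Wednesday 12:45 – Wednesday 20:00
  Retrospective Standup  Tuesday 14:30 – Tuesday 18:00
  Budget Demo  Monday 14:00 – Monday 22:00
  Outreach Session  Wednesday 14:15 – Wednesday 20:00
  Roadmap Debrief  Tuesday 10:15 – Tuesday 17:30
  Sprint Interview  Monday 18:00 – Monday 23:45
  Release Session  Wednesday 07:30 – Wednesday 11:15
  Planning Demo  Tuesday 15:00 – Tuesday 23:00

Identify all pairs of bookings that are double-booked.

Budget Demo & Sprint Interview, Budget Readout & Planning Demo, Budget Readout & Retrospective Standup, Budget Readout & Roadmap Debrief, Outreach Session & Strategy Standup, Planning Demo & Retrospective Standup, Planning Demo & Roadmap Debrief, Retrospective Standup & Roadmap Debrief

Sorted by start: Budget Demo, Sprint Interview, Roadmap Debrief, Retrospective Standup, Planning Demo, Budget Readout, Release Session, Strategy Standup, Outreach Session.
Sprint Interview starts before Budget Demo ends → Budget Demo and Sprint Interview overlap.
Roadmap Debrief starts after Budget Demo ends, so Budget Demo has no further overlaps.
Roadmap Debrief starts after Sprint Interview ends, so Sprint Interview has no further overlaps.
Retrospective Standup starts before Roadmap Debrief ends → Roadmap Debrief and Retrospective Standup overlap.
Planning Demo starts before Roadmap Debrief ends → Roadmap Debrief and Planning Demo overlap.
Budget Readout starts before Roadmap Debrief ends → Roadmap Debrief and Budget Readout overlap.
Release Session starts after Roadmap Debrief ends, so Roadmap Debrief has no further overlaps.
Planning Demo starts before Retrospective Standup ends → Retrospective Standup and Planning Demo overlap.
Budget Readout starts before Retrospective Standup ends → Retrospective Standup and Budget Readout overlap.
Release Session starts after Retrospective Standup ends, so Retrospective Standup has no further overlaps.
Budget Readout starts before Planning Demo ends → Planning Demo and Budget Readout overlap.
Release Session starts after Planning Demo ends, so Planning Demo has no further overlaps.
Release Session starts after Budget Readout ends, so Budget Readout has no further overlaps.
Strategy Standup starts after Release Session ends, so Release Session has no further overlaps.
Outreach Session starts before Strategy Standup ends → Strategy Standup and Outreach Session overlap.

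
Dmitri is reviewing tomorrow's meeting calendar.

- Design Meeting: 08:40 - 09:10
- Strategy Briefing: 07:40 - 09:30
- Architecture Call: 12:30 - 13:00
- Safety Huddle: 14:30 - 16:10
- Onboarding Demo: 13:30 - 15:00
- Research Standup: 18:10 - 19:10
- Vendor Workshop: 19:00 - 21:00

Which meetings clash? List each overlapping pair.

Two intervals overlap when each starts before the other ends.
Sorted by start: Strategy Briefing, Design Meeting, Architecture Call, Onboarding Demo, Safety Huddle, Research Standup, Vendor Workshop.
Design Meeting starts before Strategy Briefing ends → Strategy Briefing and Design Meeting overlap.
Architecture Call starts after Strategy Briefing ends; Strategy Briefing is clear from here.
Architecture Call starts after Design Meeting ends; Design Meeting is clear from here.
Onboarding Demo starts after Architecture Call ends; Architecture Call is clear from here.
Safety Huddle starts before Onboarding Demo ends → Onboarding Demo and Safety Huddle overlap.
Research Standup starts after Onboarding Demo ends; Onboarding Demo is clear from here.
Research Standup starts after Safety Huddle ends; Safety Huddle is clear from here.
Vendor Workshop starts before Research Standup ends → Research Standup and Vendor Workshop overlap.

Design Meeting & Strategy Briefing, Onboarding Demo & Safety Huddle, Research Standup & Vendor Workshop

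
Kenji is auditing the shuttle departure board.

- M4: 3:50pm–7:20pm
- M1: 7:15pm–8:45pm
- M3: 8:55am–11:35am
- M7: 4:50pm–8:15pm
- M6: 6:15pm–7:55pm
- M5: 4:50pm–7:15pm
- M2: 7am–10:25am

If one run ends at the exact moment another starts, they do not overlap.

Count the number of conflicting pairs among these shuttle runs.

10

Check each pair: they overlap iff neither finishes before the other starts.
Sorted by start: M2, M3, M4, M5, M7, M6, M1.
M3 starts before M2 ends → M2 and M3 overlap.
M4 starts after M2 ends, so nothing later overlaps M2 either.
M4 starts after M3 ends, so nothing later overlaps M3 either.
M5 starts before M4 ends → M4 and M5 overlap.
M7 starts before M4 ends → M4 and M7 overlap.
M6 starts before M4 ends → M4 and M6 overlap.
M1 starts before M4 ends → M4 and M1 overlap.
M7 starts before M5 ends → M5 and M7 overlap.
M6 starts before M5 ends → M5 and M6 overlap.
M1 starts exactly when M5 ends (back-to-back, no overlap).
M6 starts before M7 ends → M7 and M6 overlap.
M1 starts before M7 ends → M7 and M1 overlap.
M1 starts before M6 ends → M6 and M1 overlap.
Overlapping pairs: M1 & M4, M1 & M6, M1 & M7, M2 & M3, M4 & M5, M4 & M6, M4 & M7, M5 & M6, M5 & M7, M6 & M7 — 10 in total.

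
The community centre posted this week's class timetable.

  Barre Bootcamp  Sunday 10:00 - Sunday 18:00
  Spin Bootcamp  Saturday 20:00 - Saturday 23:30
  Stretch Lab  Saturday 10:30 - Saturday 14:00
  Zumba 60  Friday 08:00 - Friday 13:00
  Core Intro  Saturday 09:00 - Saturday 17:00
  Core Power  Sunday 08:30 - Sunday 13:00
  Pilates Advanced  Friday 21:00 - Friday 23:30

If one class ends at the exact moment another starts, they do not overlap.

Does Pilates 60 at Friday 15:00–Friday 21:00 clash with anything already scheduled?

No — it doesn't clash with anything

Zumba 60: ends Friday 13:00 at or before Pilates 60 starts Friday 15:00 → clear.
Pilates Advanced: starts Friday 21:00 at or after Pilates 60 ends Friday 21:00 → clear.
Core Intro: starts Saturday 09:00 at or after Pilates 60 ends Friday 21:00 → clear.
Stretch Lab: starts Saturday 10:30 at or after Pilates 60 ends Friday 21:00 → clear.
Spin Bootcamp: starts Saturday 20:00 at or after Pilates 60 ends Friday 21:00 → clear.
Core Power: starts Sunday 08:30 at or after Pilates 60 ends Friday 21:00 → clear.
Barre Bootcamp: starts Sunday 10:00 at or after Pilates 60 ends Friday 21:00 → clear.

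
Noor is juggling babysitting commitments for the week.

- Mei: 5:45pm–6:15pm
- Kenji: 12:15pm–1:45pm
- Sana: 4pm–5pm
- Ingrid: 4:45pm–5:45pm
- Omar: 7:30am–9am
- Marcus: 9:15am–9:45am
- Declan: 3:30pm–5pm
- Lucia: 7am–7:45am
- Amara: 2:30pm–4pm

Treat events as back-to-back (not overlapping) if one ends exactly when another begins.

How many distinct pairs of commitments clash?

5

Sorted by start: Lucia, Omar, Marcus, Kenji, Amara, Declan, Sana, Ingrid, Mei.
Omar starts before Lucia ends → Lucia and Omar overlap.
Marcus starts after Lucia ends — done with Lucia.
Marcus starts after Omar ends — done with Omar.
Kenji starts after Marcus ends — done with Marcus.
Amara starts after Kenji ends — done with Kenji.
Declan starts before Amara ends → Amara and Declan overlap.
Sana starts exactly when Amara ends (back-to-back, no overlap) — done with Amara.
Sana starts before Declan ends → Declan and Sana overlap.
Ingrid starts before Declan ends → Declan and Ingrid overlap.
Mei starts after Declan ends.
Ingrid starts before Sana ends → Sana and Ingrid overlap.
Mei starts after Sana ends.
Mei starts exactly when Ingrid ends (back-to-back, no overlap).
Overlapping pairs: Amara & Declan, Declan & Ingrid, Declan & Sana, Ingrid & Sana, Lucia & Omar — 5 in total.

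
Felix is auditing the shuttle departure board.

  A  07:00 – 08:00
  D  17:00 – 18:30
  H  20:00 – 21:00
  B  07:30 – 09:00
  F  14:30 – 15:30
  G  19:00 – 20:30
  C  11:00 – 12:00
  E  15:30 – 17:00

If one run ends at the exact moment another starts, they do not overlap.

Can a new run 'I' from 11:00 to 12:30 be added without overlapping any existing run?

No — it overlaps C

A: ends 08:00 at or before I starts 11:00 → clear.
B: ends 09:00 at or before I starts 11:00 → clear.
C: starts 11:00 before I ends 12:30, and ends 12:00 after I starts 11:00 → overlap.
F: starts 14:30 at or after I ends 12:30 → clear.
E: starts 15:30 at or after I ends 12:30 → clear.
D: starts 17:00 at or after I ends 12:30 → clear.
G: starts 19:00 at or after I ends 12:30 → clear.
H: starts 20:00 at or after I ends 12:30 → clear.
I overlaps C.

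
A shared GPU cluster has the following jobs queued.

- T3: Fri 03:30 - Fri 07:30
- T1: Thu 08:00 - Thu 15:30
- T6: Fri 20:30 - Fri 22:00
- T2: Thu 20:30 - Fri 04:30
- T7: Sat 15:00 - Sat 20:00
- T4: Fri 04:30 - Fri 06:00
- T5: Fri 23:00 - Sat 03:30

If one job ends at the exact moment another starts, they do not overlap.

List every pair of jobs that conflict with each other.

Sorted by start: T1, T2, T3, T4, T6, T5, T7.
T2 starts after T1 ends, so T1 has no further overlaps.
T3 starts before T2 ends → T2 and T3 overlap.
T4 starts exactly when T2 ends (back-to-back, no overlap), so T2 has no further overlaps.
T4 starts before T3 ends → T3 and T4 overlap.
T6 starts after T3 ends, so T3 has no further overlaps.
T6 starts after T4 ends, so T4 has no further overlaps.
T5 starts after T6 ends, so T6 has no further overlaps.
T7 starts after T5 ends.

T2 & T3, T3 & T4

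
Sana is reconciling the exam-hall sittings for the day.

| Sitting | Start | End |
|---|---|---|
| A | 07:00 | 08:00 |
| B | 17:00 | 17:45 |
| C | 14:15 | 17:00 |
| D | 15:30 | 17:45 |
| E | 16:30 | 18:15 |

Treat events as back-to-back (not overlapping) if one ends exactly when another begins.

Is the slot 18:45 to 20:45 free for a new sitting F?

A: ends 08:00 at or before F starts 18:45 → clear.
C: ends 17:00 at or before F starts 18:45 → clear.
D: ends 17:45 at or before F starts 18:45 → clear.
E: ends 18:15 at or before F starts 18:45 → clear.
B: ends 17:45 at or before F starts 18:45 → clear.

Yes — the slot is free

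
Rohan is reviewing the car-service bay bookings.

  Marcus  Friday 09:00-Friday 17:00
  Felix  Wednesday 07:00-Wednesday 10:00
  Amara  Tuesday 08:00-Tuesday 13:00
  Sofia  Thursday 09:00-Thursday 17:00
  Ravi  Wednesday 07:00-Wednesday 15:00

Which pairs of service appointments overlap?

Two intervals overlap when each starts before the other ends.
Sorted by start: Amara, Ravi, Felix, Sofia, Marcus.
Ravi starts after Amara ends; Amara is clear from here.
Felix starts before Ravi ends → Ravi and Felix overlap.
Sofia starts after Ravi ends; Ravi is clear from here.
Sofia starts after Felix ends; Felix is clear from here.
Marcus starts after Sofia ends.

Felix & Ravi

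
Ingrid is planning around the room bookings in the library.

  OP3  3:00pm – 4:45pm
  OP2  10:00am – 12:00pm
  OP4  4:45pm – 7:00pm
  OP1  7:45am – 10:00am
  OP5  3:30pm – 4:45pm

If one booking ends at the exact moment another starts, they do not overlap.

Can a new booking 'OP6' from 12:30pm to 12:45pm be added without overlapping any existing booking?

OP1: ends 10:00am at or before OP6 starts 12:30pm → clear.
OP2: ends 12:00pm at or before OP6 starts 12:30pm → clear.
OP3: starts 3:00pm at or after OP6 ends 12:45pm → clear.
OP5: starts 3:30pm at or after OP6 ends 12:45pm → clear.
OP4: starts 4:45pm at or after OP6 ends 12:45pm → clear.

Yes — the slot is free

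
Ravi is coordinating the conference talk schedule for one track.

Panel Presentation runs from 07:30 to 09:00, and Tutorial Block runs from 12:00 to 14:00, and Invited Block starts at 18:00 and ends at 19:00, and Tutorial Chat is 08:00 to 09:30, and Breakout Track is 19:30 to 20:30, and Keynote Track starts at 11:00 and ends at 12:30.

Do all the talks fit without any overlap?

No

Sorted by start: Panel Presentation, Tutorial Chat, Keynote Track, Tutorial Block, Invited Block, Breakout Track.
Tutorial Chat starts before Panel Presentation ends → Panel Presentation and Tutorial Chat overlap.
That's a conflict, so the schedule is not conflict-free.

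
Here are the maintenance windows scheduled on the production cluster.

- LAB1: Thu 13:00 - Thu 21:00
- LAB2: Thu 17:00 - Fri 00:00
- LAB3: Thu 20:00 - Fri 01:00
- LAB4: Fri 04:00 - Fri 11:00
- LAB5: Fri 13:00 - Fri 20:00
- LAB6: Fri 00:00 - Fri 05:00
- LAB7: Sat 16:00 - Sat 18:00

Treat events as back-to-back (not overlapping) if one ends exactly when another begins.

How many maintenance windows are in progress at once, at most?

Sweep the timeline, counting +1 at each start and −1 at each end (ends before starts at a tie):
Thu 13:00 start LAB1 → 1
Thu 17:00 start LAB2 → 2
Thu 20:00 start LAB3 → 3
Thu 21:00 end LAB1 → 2
Fri 00:00 end LAB2 → 1
Fri 00:00 start LAB6 → 2
Fri 01:00 end LAB3 → 1
Fri 04:00 start LAB4 → 2
Fri 05:00 end LAB6 → 1
Fri 11:00 end LAB4 → 0
Fri 13:00 start LAB5 → 1
Fri 20:00 end LAB5 → 0
Sat 16:00 start LAB7 → 1
Sat 18:00 end LAB7 → 0
Peak is 3, at Thu 20:00 (LAB1, LAB2, LAB3).

3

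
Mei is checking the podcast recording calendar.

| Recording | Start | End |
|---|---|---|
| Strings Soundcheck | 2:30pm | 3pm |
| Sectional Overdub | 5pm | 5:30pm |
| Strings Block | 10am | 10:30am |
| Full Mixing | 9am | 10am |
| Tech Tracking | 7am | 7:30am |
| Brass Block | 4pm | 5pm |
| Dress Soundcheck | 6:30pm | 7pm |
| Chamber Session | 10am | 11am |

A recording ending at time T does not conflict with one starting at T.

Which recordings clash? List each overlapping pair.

Sorted by start: Tech Tracking, Full Mixing, Strings Block, Chamber Session, Strings Soundcheck, Brass Block, Sectional Overdub, Dress Soundcheck.
Full Mixing starts after Tech Tracking ends — done with Tech Tracking.
Strings Block starts exactly when Full Mixing ends (back-to-back, no overlap) — done with Full Mixing.
Chamber Session starts before Strings Block ends → Strings Block and Chamber Session overlap.
Strings Soundcheck starts after Strings Block ends — done with Strings Block.
Strings Soundcheck starts after Chamber Session ends — done with Chamber Session.
Brass Block starts after Strings Soundcheck ends — done with Strings Soundcheck.
Sectional Overdub starts exactly when Brass Block ends (back-to-back, no overlap) — done with Brass Block.
Dress Soundcheck starts after Sectional Overdub ends.

Chamber Session & Strings Block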